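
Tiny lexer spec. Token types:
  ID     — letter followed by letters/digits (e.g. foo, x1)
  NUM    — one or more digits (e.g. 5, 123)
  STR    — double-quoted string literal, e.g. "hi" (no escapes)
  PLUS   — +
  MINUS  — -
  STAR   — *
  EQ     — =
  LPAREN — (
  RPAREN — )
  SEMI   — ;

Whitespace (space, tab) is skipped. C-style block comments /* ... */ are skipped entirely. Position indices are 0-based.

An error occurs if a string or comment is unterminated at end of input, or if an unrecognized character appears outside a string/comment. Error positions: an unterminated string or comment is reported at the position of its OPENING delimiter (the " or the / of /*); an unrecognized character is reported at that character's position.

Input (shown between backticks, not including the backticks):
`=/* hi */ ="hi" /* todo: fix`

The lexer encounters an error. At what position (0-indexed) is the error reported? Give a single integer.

pos=0: emit EQ '='
pos=1: enter COMMENT mode (saw '/*')
exit COMMENT mode (now at pos=9)
pos=10: emit EQ '='
pos=11: enter STRING mode
pos=11: emit STR "hi" (now at pos=15)
pos=16: enter COMMENT mode (saw '/*')
pos=16: ERROR — unterminated comment (reached EOF)

Answer: 16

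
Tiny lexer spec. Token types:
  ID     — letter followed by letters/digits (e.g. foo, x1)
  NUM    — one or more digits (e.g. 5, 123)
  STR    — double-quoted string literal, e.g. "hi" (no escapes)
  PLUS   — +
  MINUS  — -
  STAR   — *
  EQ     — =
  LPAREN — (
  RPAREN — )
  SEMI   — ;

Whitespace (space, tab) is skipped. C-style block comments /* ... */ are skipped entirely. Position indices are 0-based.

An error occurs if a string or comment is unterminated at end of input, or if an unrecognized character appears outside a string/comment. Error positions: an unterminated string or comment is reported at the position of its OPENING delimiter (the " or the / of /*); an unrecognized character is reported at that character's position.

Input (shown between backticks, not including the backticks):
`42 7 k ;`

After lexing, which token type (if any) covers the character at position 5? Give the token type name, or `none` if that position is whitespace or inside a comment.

Answer: ID

Derivation:
pos=0: emit NUM '42' (now at pos=2)
pos=3: emit NUM '7' (now at pos=4)
pos=5: emit ID 'k' (now at pos=6)
pos=7: emit SEMI ';'
DONE. 4 tokens: [NUM, NUM, ID, SEMI]
Position 5: char is 'k' -> ID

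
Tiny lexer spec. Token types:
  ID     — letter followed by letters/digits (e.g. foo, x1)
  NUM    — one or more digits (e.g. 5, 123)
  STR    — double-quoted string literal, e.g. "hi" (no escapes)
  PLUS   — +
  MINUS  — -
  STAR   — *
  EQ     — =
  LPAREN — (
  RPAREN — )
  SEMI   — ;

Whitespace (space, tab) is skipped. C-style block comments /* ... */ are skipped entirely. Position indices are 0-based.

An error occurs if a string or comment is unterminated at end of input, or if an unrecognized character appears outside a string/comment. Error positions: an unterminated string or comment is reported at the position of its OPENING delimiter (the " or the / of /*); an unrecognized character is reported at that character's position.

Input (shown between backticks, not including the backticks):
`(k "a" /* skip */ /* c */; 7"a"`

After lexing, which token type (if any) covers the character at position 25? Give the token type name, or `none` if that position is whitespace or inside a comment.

Answer: SEMI

Derivation:
pos=0: emit LPAREN '('
pos=1: emit ID 'k' (now at pos=2)
pos=3: enter STRING mode
pos=3: emit STR "a" (now at pos=6)
pos=7: enter COMMENT mode (saw '/*')
exit COMMENT mode (now at pos=17)
pos=18: enter COMMENT mode (saw '/*')
exit COMMENT mode (now at pos=25)
pos=25: emit SEMI ';'
pos=27: emit NUM '7' (now at pos=28)
pos=28: enter STRING mode
pos=28: emit STR "a" (now at pos=31)
DONE. 6 tokens: [LPAREN, ID, STR, SEMI, NUM, STR]
Position 25: char is ';' -> SEMI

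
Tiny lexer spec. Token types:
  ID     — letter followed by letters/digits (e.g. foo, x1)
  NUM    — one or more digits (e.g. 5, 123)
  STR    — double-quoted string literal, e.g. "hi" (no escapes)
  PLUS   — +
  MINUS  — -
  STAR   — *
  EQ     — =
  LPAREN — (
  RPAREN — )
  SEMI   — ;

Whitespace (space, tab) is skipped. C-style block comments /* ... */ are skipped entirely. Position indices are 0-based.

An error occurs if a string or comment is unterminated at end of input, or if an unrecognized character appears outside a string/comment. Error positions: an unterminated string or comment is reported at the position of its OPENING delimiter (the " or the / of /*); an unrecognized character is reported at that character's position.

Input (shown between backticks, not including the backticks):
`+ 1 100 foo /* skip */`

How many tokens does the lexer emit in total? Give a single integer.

pos=0: emit PLUS '+'
pos=2: emit NUM '1' (now at pos=3)
pos=4: emit NUM '100' (now at pos=7)
pos=8: emit ID 'foo' (now at pos=11)
pos=12: enter COMMENT mode (saw '/*')
exit COMMENT mode (now at pos=22)
DONE. 4 tokens: [PLUS, NUM, NUM, ID]

Answer: 4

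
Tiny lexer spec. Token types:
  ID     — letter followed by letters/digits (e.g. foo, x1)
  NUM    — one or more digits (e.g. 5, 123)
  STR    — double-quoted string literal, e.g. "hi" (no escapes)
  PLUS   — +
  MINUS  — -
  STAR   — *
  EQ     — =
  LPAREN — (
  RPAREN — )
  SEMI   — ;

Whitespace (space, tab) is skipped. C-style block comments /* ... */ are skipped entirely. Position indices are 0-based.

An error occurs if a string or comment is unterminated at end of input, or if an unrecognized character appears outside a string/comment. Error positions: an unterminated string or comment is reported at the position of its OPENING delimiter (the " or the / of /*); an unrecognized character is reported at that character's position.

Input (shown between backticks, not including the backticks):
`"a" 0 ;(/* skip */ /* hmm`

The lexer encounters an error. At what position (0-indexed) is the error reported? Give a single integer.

Answer: 19

Derivation:
pos=0: enter STRING mode
pos=0: emit STR "a" (now at pos=3)
pos=4: emit NUM '0' (now at pos=5)
pos=6: emit SEMI ';'
pos=7: emit LPAREN '('
pos=8: enter COMMENT mode (saw '/*')
exit COMMENT mode (now at pos=18)
pos=19: enter COMMENT mode (saw '/*')
pos=19: ERROR — unterminated comment (reached EOF)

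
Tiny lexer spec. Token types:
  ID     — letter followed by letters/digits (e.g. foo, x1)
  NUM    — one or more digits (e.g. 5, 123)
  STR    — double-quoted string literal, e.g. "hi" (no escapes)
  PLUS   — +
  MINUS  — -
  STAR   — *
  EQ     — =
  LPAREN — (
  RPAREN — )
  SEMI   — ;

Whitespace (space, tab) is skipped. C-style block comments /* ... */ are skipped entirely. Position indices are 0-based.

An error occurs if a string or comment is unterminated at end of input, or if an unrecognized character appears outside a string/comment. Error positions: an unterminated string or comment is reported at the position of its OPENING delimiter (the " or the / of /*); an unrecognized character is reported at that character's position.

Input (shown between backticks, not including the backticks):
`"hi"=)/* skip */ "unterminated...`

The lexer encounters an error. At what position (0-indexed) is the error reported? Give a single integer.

Answer: 17

Derivation:
pos=0: enter STRING mode
pos=0: emit STR "hi" (now at pos=4)
pos=4: emit EQ '='
pos=5: emit RPAREN ')'
pos=6: enter COMMENT mode (saw '/*')
exit COMMENT mode (now at pos=16)
pos=17: enter STRING mode
pos=17: ERROR — unterminated string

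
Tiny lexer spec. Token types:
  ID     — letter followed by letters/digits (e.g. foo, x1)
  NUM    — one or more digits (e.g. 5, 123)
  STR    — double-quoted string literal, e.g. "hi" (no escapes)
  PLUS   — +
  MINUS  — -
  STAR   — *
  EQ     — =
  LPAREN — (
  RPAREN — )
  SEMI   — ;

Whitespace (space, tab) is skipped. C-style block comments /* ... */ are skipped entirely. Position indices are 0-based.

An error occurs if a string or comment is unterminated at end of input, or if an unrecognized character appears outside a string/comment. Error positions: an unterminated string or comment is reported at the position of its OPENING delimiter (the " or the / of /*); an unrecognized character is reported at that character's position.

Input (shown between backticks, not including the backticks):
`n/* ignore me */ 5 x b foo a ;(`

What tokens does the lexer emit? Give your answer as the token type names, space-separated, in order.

pos=0: emit ID 'n' (now at pos=1)
pos=1: enter COMMENT mode (saw '/*')
exit COMMENT mode (now at pos=16)
pos=17: emit NUM '5' (now at pos=18)
pos=19: emit ID 'x' (now at pos=20)
pos=21: emit ID 'b' (now at pos=22)
pos=23: emit ID 'foo' (now at pos=26)
pos=27: emit ID 'a' (now at pos=28)
pos=29: emit SEMI ';'
pos=30: emit LPAREN '('
DONE. 8 tokens: [ID, NUM, ID, ID, ID, ID, SEMI, LPAREN]

Answer: ID NUM ID ID ID ID SEMI LPAREN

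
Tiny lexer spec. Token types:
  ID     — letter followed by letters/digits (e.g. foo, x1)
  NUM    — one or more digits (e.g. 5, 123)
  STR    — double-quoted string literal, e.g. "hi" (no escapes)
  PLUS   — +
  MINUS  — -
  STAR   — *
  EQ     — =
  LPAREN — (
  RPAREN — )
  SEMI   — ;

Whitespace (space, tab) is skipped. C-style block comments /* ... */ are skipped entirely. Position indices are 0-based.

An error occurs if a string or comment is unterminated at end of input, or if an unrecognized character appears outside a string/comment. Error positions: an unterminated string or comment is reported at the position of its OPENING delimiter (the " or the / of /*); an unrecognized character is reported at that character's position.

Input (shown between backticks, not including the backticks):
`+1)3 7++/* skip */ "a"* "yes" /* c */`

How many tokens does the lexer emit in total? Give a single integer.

Answer: 10

Derivation:
pos=0: emit PLUS '+'
pos=1: emit NUM '1' (now at pos=2)
pos=2: emit RPAREN ')'
pos=3: emit NUM '3' (now at pos=4)
pos=5: emit NUM '7' (now at pos=6)
pos=6: emit PLUS '+'
pos=7: emit PLUS '+'
pos=8: enter COMMENT mode (saw '/*')
exit COMMENT mode (now at pos=18)
pos=19: enter STRING mode
pos=19: emit STR "a" (now at pos=22)
pos=22: emit STAR '*'
pos=24: enter STRING mode
pos=24: emit STR "yes" (now at pos=29)
pos=30: enter COMMENT mode (saw '/*')
exit COMMENT mode (now at pos=37)
DONE. 10 tokens: [PLUS, NUM, RPAREN, NUM, NUM, PLUS, PLUS, STR, STAR, STR]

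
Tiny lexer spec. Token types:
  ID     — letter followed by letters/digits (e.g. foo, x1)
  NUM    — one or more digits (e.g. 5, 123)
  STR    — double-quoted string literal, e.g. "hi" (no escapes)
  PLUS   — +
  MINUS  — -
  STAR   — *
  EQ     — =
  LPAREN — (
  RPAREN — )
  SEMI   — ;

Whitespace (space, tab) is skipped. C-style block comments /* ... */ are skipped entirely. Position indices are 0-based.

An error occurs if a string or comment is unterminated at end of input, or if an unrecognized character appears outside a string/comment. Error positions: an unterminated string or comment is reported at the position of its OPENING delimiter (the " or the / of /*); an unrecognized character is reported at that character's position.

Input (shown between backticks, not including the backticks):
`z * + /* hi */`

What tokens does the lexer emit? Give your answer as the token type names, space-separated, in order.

Answer: ID STAR PLUS

Derivation:
pos=0: emit ID 'z' (now at pos=1)
pos=2: emit STAR '*'
pos=4: emit PLUS '+'
pos=6: enter COMMENT mode (saw '/*')
exit COMMENT mode (now at pos=14)
DONE. 3 tokens: [ID, STAR, PLUS]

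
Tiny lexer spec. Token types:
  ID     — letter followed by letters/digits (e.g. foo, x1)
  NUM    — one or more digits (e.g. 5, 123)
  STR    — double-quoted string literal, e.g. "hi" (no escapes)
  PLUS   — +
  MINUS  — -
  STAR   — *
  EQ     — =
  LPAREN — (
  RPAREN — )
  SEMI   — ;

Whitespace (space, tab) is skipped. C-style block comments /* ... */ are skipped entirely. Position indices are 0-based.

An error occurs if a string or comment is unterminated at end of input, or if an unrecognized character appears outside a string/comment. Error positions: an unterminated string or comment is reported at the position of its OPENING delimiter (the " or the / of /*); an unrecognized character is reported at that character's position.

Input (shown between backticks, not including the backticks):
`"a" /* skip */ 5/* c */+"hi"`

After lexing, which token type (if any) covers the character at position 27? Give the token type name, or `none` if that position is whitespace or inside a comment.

pos=0: enter STRING mode
pos=0: emit STR "a" (now at pos=3)
pos=4: enter COMMENT mode (saw '/*')
exit COMMENT mode (now at pos=14)
pos=15: emit NUM '5' (now at pos=16)
pos=16: enter COMMENT mode (saw '/*')
exit COMMENT mode (now at pos=23)
pos=23: emit PLUS '+'
pos=24: enter STRING mode
pos=24: emit STR "hi" (now at pos=28)
DONE. 4 tokens: [STR, NUM, PLUS, STR]
Position 27: char is '"' -> STR

Answer: STR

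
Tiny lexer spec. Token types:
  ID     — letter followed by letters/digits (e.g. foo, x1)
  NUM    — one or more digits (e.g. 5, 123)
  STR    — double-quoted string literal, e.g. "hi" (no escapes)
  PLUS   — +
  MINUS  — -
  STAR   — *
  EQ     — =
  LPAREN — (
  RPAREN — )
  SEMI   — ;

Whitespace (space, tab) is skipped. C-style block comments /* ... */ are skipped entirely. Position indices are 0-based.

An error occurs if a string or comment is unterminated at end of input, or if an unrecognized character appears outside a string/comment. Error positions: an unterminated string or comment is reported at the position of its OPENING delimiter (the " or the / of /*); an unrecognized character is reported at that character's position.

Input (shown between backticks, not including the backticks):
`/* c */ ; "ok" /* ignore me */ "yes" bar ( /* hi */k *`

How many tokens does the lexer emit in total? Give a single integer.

pos=0: enter COMMENT mode (saw '/*')
exit COMMENT mode (now at pos=7)
pos=8: emit SEMI ';'
pos=10: enter STRING mode
pos=10: emit STR "ok" (now at pos=14)
pos=15: enter COMMENT mode (saw '/*')
exit COMMENT mode (now at pos=30)
pos=31: enter STRING mode
pos=31: emit STR "yes" (now at pos=36)
pos=37: emit ID 'bar' (now at pos=40)
pos=41: emit LPAREN '('
pos=43: enter COMMENT mode (saw '/*')
exit COMMENT mode (now at pos=51)
pos=51: emit ID 'k' (now at pos=52)
pos=53: emit STAR '*'
DONE. 7 tokens: [SEMI, STR, STR, ID, LPAREN, ID, STAR]

Answer: 7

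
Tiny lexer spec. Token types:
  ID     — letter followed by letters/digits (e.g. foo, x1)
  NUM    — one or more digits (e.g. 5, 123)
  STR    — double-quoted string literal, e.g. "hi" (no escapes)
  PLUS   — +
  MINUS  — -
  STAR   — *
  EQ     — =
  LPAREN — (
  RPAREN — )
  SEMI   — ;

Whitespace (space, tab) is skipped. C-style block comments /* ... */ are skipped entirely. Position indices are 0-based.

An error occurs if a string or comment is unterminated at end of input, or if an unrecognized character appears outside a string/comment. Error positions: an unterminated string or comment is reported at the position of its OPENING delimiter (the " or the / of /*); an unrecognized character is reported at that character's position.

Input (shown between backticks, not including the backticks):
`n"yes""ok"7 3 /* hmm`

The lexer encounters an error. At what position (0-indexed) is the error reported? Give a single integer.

pos=0: emit ID 'n' (now at pos=1)
pos=1: enter STRING mode
pos=1: emit STR "yes" (now at pos=6)
pos=6: enter STRING mode
pos=6: emit STR "ok" (now at pos=10)
pos=10: emit NUM '7' (now at pos=11)
pos=12: emit NUM '3' (now at pos=13)
pos=14: enter COMMENT mode (saw '/*')
pos=14: ERROR — unterminated comment (reached EOF)

Answer: 14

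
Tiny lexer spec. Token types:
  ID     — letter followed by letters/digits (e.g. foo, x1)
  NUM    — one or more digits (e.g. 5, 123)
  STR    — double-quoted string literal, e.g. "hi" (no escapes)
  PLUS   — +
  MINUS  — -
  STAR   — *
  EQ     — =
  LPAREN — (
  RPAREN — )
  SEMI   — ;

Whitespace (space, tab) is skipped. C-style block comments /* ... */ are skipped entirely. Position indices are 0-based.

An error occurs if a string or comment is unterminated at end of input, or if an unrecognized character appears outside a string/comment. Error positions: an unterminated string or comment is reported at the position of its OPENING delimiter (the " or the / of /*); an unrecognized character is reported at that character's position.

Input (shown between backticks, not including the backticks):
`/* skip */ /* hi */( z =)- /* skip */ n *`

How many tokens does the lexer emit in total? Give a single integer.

Answer: 7

Derivation:
pos=0: enter COMMENT mode (saw '/*')
exit COMMENT mode (now at pos=10)
pos=11: enter COMMENT mode (saw '/*')
exit COMMENT mode (now at pos=19)
pos=19: emit LPAREN '('
pos=21: emit ID 'z' (now at pos=22)
pos=23: emit EQ '='
pos=24: emit RPAREN ')'
pos=25: emit MINUS '-'
pos=27: enter COMMENT mode (saw '/*')
exit COMMENT mode (now at pos=37)
pos=38: emit ID 'n' (now at pos=39)
pos=40: emit STAR '*'
DONE. 7 tokens: [LPAREN, ID, EQ, RPAREN, MINUS, ID, STAR]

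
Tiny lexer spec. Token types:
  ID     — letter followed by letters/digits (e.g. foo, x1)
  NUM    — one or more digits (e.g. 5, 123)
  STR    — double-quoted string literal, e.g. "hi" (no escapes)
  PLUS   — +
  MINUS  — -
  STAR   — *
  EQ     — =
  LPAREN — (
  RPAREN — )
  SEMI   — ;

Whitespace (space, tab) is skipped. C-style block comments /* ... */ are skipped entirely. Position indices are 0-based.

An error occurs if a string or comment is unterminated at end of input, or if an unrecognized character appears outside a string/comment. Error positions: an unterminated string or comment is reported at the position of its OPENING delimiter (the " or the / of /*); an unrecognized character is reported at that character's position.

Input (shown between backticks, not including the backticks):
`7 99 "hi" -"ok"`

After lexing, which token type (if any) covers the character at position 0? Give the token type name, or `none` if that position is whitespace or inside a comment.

pos=0: emit NUM '7' (now at pos=1)
pos=2: emit NUM '99' (now at pos=4)
pos=5: enter STRING mode
pos=5: emit STR "hi" (now at pos=9)
pos=10: emit MINUS '-'
pos=11: enter STRING mode
pos=11: emit STR "ok" (now at pos=15)
DONE. 5 tokens: [NUM, NUM, STR, MINUS, STR]
Position 0: char is '7' -> NUM

Answer: NUM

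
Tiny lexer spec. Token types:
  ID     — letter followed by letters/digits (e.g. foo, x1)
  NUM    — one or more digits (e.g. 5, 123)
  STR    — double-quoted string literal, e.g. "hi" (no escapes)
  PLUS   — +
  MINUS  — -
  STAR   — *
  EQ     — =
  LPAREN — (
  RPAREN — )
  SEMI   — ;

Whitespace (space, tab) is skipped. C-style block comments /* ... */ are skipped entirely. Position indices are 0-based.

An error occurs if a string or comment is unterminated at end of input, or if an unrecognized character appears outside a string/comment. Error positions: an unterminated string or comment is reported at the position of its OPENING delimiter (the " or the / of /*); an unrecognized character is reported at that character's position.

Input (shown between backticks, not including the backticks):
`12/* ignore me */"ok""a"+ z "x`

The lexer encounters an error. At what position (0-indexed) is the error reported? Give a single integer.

Answer: 28

Derivation:
pos=0: emit NUM '12' (now at pos=2)
pos=2: enter COMMENT mode (saw '/*')
exit COMMENT mode (now at pos=17)
pos=17: enter STRING mode
pos=17: emit STR "ok" (now at pos=21)
pos=21: enter STRING mode
pos=21: emit STR "a" (now at pos=24)
pos=24: emit PLUS '+'
pos=26: emit ID 'z' (now at pos=27)
pos=28: enter STRING mode
pos=28: ERROR — unterminated string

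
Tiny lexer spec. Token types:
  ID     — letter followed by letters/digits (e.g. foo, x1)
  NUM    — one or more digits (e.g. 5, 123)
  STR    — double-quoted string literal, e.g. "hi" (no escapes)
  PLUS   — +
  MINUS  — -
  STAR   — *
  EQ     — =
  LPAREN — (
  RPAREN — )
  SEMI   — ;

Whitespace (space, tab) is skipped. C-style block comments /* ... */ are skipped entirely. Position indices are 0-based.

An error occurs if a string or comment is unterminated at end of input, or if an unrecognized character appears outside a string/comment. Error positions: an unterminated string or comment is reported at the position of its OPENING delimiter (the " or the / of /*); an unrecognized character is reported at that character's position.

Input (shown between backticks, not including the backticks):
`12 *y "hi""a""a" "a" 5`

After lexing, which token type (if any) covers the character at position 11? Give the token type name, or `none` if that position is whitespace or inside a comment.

Answer: STR

Derivation:
pos=0: emit NUM '12' (now at pos=2)
pos=3: emit STAR '*'
pos=4: emit ID 'y' (now at pos=5)
pos=6: enter STRING mode
pos=6: emit STR "hi" (now at pos=10)
pos=10: enter STRING mode
pos=10: emit STR "a" (now at pos=13)
pos=13: enter STRING mode
pos=13: emit STR "a" (now at pos=16)
pos=17: enter STRING mode
pos=17: emit STR "a" (now at pos=20)
pos=21: emit NUM '5' (now at pos=22)
DONE. 8 tokens: [NUM, STAR, ID, STR, STR, STR, STR, NUM]
Position 11: char is 'a' -> STR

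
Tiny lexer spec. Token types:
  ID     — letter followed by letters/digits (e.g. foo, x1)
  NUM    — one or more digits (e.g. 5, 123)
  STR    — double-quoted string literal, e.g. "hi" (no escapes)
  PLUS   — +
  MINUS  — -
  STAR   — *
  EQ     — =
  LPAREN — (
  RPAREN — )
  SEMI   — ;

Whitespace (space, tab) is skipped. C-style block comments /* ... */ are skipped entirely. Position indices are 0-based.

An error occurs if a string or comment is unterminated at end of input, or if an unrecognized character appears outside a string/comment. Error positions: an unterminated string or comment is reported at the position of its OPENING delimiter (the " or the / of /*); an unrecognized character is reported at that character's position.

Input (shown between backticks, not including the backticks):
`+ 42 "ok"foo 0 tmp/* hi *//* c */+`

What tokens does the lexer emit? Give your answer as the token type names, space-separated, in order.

pos=0: emit PLUS '+'
pos=2: emit NUM '42' (now at pos=4)
pos=5: enter STRING mode
pos=5: emit STR "ok" (now at pos=9)
pos=9: emit ID 'foo' (now at pos=12)
pos=13: emit NUM '0' (now at pos=14)
pos=15: emit ID 'tmp' (now at pos=18)
pos=18: enter COMMENT mode (saw '/*')
exit COMMENT mode (now at pos=26)
pos=26: enter COMMENT mode (saw '/*')
exit COMMENT mode (now at pos=33)
pos=33: emit PLUS '+'
DONE. 7 tokens: [PLUS, NUM, STR, ID, NUM, ID, PLUS]

Answer: PLUS NUM STR ID NUM ID PLUS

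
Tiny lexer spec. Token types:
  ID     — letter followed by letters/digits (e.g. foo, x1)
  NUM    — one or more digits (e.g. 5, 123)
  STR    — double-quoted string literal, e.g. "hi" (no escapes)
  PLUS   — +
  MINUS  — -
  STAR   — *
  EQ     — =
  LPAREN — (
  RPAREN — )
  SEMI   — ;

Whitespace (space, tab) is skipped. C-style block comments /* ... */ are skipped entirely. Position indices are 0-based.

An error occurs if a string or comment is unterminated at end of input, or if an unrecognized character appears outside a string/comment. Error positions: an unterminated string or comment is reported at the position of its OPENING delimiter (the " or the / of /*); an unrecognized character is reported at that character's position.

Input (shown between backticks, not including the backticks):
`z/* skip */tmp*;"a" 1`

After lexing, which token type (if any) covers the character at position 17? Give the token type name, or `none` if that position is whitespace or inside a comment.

Answer: STR

Derivation:
pos=0: emit ID 'z' (now at pos=1)
pos=1: enter COMMENT mode (saw '/*')
exit COMMENT mode (now at pos=11)
pos=11: emit ID 'tmp' (now at pos=14)
pos=14: emit STAR '*'
pos=15: emit SEMI ';'
pos=16: enter STRING mode
pos=16: emit STR "a" (now at pos=19)
pos=20: emit NUM '1' (now at pos=21)
DONE. 6 tokens: [ID, ID, STAR, SEMI, STR, NUM]
Position 17: char is 'a' -> STR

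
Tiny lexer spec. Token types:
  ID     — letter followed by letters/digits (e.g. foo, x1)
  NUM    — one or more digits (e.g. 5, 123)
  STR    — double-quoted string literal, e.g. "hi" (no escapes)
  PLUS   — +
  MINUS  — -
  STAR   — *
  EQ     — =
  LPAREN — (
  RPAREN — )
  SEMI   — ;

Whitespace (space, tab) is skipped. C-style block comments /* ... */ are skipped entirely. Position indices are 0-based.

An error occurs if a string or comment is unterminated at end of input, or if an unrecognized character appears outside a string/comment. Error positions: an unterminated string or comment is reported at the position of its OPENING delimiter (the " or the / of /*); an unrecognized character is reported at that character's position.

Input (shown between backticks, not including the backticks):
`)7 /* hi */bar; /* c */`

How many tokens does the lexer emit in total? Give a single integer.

Answer: 4

Derivation:
pos=0: emit RPAREN ')'
pos=1: emit NUM '7' (now at pos=2)
pos=3: enter COMMENT mode (saw '/*')
exit COMMENT mode (now at pos=11)
pos=11: emit ID 'bar' (now at pos=14)
pos=14: emit SEMI ';'
pos=16: enter COMMENT mode (saw '/*')
exit COMMENT mode (now at pos=23)
DONE. 4 tokens: [RPAREN, NUM, ID, SEMI]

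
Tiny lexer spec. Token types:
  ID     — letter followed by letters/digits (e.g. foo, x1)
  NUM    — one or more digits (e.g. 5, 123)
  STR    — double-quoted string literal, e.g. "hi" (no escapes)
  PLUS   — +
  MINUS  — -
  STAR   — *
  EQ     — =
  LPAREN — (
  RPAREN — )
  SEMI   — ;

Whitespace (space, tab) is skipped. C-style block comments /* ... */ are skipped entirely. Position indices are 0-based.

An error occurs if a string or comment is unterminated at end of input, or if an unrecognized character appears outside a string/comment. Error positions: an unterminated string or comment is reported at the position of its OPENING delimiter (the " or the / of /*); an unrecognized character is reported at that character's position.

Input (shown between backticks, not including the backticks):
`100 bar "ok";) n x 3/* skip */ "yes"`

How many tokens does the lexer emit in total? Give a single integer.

pos=0: emit NUM '100' (now at pos=3)
pos=4: emit ID 'bar' (now at pos=7)
pos=8: enter STRING mode
pos=8: emit STR "ok" (now at pos=12)
pos=12: emit SEMI ';'
pos=13: emit RPAREN ')'
pos=15: emit ID 'n' (now at pos=16)
pos=17: emit ID 'x' (now at pos=18)
pos=19: emit NUM '3' (now at pos=20)
pos=20: enter COMMENT mode (saw '/*')
exit COMMENT mode (now at pos=30)
pos=31: enter STRING mode
pos=31: emit STR "yes" (now at pos=36)
DONE. 9 tokens: [NUM, ID, STR, SEMI, RPAREN, ID, ID, NUM, STR]

Answer: 9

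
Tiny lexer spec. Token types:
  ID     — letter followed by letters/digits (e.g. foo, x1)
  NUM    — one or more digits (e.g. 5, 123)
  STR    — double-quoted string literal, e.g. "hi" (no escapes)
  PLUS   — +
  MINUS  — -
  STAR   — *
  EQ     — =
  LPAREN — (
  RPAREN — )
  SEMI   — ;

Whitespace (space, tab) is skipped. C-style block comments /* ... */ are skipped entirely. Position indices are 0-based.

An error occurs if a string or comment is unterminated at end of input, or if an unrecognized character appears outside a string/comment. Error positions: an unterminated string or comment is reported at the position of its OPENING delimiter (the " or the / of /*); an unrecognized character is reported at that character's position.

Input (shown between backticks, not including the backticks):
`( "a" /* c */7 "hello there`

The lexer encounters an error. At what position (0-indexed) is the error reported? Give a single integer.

pos=0: emit LPAREN '('
pos=2: enter STRING mode
pos=2: emit STR "a" (now at pos=5)
pos=6: enter COMMENT mode (saw '/*')
exit COMMENT mode (now at pos=13)
pos=13: emit NUM '7' (now at pos=14)
pos=15: enter STRING mode
pos=15: ERROR — unterminated string

Answer: 15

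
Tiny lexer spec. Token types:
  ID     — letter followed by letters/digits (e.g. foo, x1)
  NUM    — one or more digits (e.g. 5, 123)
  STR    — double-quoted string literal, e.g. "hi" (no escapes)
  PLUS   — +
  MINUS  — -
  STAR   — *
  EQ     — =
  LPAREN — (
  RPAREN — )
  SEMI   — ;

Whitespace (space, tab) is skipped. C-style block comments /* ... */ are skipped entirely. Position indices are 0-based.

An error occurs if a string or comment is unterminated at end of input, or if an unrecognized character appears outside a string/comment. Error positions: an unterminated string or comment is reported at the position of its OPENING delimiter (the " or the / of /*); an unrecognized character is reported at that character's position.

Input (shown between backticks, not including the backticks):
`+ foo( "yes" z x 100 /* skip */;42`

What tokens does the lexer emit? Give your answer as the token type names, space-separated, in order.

Answer: PLUS ID LPAREN STR ID ID NUM SEMI NUM

Derivation:
pos=0: emit PLUS '+'
pos=2: emit ID 'foo' (now at pos=5)
pos=5: emit LPAREN '('
pos=7: enter STRING mode
pos=7: emit STR "yes" (now at pos=12)
pos=13: emit ID 'z' (now at pos=14)
pos=15: emit ID 'x' (now at pos=16)
pos=17: emit NUM '100' (now at pos=20)
pos=21: enter COMMENT mode (saw '/*')
exit COMMENT mode (now at pos=31)
pos=31: emit SEMI ';'
pos=32: emit NUM '42' (now at pos=34)
DONE. 9 tokens: [PLUS, ID, LPAREN, STR, ID, ID, NUM, SEMI, NUM]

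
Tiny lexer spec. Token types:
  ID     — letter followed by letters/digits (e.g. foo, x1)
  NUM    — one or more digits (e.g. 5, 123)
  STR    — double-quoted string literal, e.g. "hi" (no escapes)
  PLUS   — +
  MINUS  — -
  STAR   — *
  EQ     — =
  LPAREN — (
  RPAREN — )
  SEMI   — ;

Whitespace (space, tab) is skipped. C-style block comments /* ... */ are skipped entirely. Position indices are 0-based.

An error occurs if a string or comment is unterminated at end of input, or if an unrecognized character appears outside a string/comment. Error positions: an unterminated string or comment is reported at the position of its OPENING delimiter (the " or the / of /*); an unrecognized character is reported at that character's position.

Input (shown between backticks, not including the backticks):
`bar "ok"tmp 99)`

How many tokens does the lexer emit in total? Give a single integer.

Answer: 5

Derivation:
pos=0: emit ID 'bar' (now at pos=3)
pos=4: enter STRING mode
pos=4: emit STR "ok" (now at pos=8)
pos=8: emit ID 'tmp' (now at pos=11)
pos=12: emit NUM '99' (now at pos=14)
pos=14: emit RPAREN ')'
DONE. 5 tokens: [ID, STR, ID, NUM, RPAREN]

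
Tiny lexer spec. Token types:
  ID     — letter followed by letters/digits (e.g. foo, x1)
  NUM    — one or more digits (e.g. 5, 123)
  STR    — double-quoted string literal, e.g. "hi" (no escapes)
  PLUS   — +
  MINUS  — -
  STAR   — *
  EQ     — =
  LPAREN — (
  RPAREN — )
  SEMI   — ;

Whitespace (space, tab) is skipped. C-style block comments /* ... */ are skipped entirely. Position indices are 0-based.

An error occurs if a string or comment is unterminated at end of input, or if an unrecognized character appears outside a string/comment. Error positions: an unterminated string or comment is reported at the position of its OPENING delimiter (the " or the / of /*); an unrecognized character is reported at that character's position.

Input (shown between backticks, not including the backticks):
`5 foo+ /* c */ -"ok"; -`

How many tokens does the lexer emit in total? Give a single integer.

pos=0: emit NUM '5' (now at pos=1)
pos=2: emit ID 'foo' (now at pos=5)
pos=5: emit PLUS '+'
pos=7: enter COMMENT mode (saw '/*')
exit COMMENT mode (now at pos=14)
pos=15: emit MINUS '-'
pos=16: enter STRING mode
pos=16: emit STR "ok" (now at pos=20)
pos=20: emit SEMI ';'
pos=22: emit MINUS '-'
DONE. 7 tokens: [NUM, ID, PLUS, MINUS, STR, SEMI, MINUS]

Answer: 7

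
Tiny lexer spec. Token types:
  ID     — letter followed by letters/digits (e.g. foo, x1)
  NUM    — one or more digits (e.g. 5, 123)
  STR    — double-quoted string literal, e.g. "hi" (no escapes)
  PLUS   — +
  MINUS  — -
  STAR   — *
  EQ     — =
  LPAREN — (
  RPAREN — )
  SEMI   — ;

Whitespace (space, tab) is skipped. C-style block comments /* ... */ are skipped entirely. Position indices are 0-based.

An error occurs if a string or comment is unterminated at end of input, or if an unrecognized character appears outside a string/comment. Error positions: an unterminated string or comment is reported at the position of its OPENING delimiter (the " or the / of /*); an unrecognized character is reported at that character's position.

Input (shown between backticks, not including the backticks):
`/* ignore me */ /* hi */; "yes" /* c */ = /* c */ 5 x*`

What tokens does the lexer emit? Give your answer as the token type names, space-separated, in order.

Answer: SEMI STR EQ NUM ID STAR

Derivation:
pos=0: enter COMMENT mode (saw '/*')
exit COMMENT mode (now at pos=15)
pos=16: enter COMMENT mode (saw '/*')
exit COMMENT mode (now at pos=24)
pos=24: emit SEMI ';'
pos=26: enter STRING mode
pos=26: emit STR "yes" (now at pos=31)
pos=32: enter COMMENT mode (saw '/*')
exit COMMENT mode (now at pos=39)
pos=40: emit EQ '='
pos=42: enter COMMENT mode (saw '/*')
exit COMMENT mode (now at pos=49)
pos=50: emit NUM '5' (now at pos=51)
pos=52: emit ID 'x' (now at pos=53)
pos=53: emit STAR '*'
DONE. 6 tokens: [SEMI, STR, EQ, NUM, ID, STAR]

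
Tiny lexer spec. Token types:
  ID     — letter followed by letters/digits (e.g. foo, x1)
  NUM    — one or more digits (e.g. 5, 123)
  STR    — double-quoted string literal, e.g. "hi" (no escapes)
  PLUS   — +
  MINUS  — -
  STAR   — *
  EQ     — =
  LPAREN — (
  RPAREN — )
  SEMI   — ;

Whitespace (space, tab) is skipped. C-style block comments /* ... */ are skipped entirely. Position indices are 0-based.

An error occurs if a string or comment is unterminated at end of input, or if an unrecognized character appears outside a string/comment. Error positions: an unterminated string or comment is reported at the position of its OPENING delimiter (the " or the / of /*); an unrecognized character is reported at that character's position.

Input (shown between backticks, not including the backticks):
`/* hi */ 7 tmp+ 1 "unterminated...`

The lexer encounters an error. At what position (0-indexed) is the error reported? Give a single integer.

pos=0: enter COMMENT mode (saw '/*')
exit COMMENT mode (now at pos=8)
pos=9: emit NUM '7' (now at pos=10)
pos=11: emit ID 'tmp' (now at pos=14)
pos=14: emit PLUS '+'
pos=16: emit NUM '1' (now at pos=17)
pos=18: enter STRING mode
pos=18: ERROR — unterminated string

Answer: 18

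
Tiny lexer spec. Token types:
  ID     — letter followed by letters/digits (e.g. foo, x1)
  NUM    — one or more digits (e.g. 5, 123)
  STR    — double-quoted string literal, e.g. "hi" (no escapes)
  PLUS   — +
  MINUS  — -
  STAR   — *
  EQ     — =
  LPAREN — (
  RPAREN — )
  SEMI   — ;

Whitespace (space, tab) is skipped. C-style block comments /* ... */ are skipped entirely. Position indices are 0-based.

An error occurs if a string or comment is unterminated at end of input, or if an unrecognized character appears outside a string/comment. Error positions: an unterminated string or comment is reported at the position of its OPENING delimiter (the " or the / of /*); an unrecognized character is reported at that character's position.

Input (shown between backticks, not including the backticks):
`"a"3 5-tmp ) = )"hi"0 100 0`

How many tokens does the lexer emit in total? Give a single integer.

pos=0: enter STRING mode
pos=0: emit STR "a" (now at pos=3)
pos=3: emit NUM '3' (now at pos=4)
pos=5: emit NUM '5' (now at pos=6)
pos=6: emit MINUS '-'
pos=7: emit ID 'tmp' (now at pos=10)
pos=11: emit RPAREN ')'
pos=13: emit EQ '='
pos=15: emit RPAREN ')'
pos=16: enter STRING mode
pos=16: emit STR "hi" (now at pos=20)
pos=20: emit NUM '0' (now at pos=21)
pos=22: emit NUM '100' (now at pos=25)
pos=26: emit NUM '0' (now at pos=27)
DONE. 12 tokens: [STR, NUM, NUM, MINUS, ID, RPAREN, EQ, RPAREN, STR, NUM, NUM, NUM]

Answer: 12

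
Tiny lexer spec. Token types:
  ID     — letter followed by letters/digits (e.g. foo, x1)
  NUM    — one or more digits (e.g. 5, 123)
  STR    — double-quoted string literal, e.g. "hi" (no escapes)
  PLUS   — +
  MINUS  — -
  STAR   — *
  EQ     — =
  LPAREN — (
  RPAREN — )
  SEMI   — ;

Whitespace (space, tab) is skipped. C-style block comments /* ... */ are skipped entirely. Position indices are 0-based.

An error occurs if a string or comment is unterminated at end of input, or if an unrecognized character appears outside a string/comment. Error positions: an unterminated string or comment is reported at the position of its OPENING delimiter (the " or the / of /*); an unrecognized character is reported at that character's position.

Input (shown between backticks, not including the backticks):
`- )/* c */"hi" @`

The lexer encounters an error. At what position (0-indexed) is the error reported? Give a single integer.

pos=0: emit MINUS '-'
pos=2: emit RPAREN ')'
pos=3: enter COMMENT mode (saw '/*')
exit COMMENT mode (now at pos=10)
pos=10: enter STRING mode
pos=10: emit STR "hi" (now at pos=14)
pos=15: ERROR — unrecognized char '@'

Answer: 15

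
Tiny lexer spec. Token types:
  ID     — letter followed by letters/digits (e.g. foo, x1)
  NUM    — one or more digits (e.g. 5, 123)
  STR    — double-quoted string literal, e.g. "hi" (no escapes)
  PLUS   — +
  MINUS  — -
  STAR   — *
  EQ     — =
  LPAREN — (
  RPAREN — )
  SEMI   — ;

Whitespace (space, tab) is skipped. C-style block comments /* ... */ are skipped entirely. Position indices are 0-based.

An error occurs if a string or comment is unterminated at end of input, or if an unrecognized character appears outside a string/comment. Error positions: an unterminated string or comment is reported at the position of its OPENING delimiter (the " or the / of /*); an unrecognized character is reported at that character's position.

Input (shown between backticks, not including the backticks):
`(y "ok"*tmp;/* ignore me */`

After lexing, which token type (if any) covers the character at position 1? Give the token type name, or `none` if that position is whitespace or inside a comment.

Answer: ID

Derivation:
pos=0: emit LPAREN '('
pos=1: emit ID 'y' (now at pos=2)
pos=3: enter STRING mode
pos=3: emit STR "ok" (now at pos=7)
pos=7: emit STAR '*'
pos=8: emit ID 'tmp' (now at pos=11)
pos=11: emit SEMI ';'
pos=12: enter COMMENT mode (saw '/*')
exit COMMENT mode (now at pos=27)
DONE. 6 tokens: [LPAREN, ID, STR, STAR, ID, SEMI]
Position 1: char is 'y' -> ID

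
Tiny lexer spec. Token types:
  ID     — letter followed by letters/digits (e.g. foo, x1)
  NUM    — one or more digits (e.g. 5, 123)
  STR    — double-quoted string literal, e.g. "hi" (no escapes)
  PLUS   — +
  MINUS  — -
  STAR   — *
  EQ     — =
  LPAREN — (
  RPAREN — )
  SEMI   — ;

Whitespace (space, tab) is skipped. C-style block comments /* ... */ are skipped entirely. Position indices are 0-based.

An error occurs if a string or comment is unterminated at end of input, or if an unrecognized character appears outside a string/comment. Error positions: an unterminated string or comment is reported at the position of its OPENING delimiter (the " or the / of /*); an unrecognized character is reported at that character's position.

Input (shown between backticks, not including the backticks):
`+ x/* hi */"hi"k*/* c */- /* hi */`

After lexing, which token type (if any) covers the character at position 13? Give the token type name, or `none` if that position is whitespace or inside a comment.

pos=0: emit PLUS '+'
pos=2: emit ID 'x' (now at pos=3)
pos=3: enter COMMENT mode (saw '/*')
exit COMMENT mode (now at pos=11)
pos=11: enter STRING mode
pos=11: emit STR "hi" (now at pos=15)
pos=15: emit ID 'k' (now at pos=16)
pos=16: emit STAR '*'
pos=17: enter COMMENT mode (saw '/*')
exit COMMENT mode (now at pos=24)
pos=24: emit MINUS '-'
pos=26: enter COMMENT mode (saw '/*')
exit COMMENT mode (now at pos=34)
DONE. 6 tokens: [PLUS, ID, STR, ID, STAR, MINUS]
Position 13: char is 'i' -> STR

Answer: STR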